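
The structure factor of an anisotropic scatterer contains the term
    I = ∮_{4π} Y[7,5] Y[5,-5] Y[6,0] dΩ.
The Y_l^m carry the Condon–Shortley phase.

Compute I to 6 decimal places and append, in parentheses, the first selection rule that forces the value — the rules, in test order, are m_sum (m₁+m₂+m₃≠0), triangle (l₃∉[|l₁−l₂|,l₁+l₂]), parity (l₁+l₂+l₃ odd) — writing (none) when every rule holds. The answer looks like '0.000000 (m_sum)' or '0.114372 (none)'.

-0.160857 (none)

m-sum 0 ✓  L=18 even ✓  2≤6≤12 ✓
Π(2lᵢ+1) = 15×11×13 = 2145
triangle coeff Δ(7,5,6) = 1/174594420
Σ_t [1,5]: t=1:−1/4147200 t=2:+1/207360 t=3:−1/82944 t=4:+1/207360 t=5:−1/4147200 = -1/345600
(3j)²=420/46189 [(7 5 6; 0 0 0)], sign=-1
Σ_t [0,0]: t=0:+1/24883200 = 1/24883200
(3j)²=70/4199 [(7 5 6; 5 -5 0)], sign=+1
⇒ 4πI² = 441000/1356277
I = (-1)√(441000/1356277/(4π)) = -0.16085707
No selection rule forces the value: the integral is nonzero (none).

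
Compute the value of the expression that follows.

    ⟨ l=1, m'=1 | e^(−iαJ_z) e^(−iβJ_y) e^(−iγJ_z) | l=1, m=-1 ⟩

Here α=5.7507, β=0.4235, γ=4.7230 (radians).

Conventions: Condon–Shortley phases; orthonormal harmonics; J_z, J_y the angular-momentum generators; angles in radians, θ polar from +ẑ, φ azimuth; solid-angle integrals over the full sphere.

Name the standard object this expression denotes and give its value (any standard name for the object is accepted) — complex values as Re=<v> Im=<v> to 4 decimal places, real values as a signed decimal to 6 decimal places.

Wigner D-matrix element, Re=0.0228 Im=-0.0378

This is a Wigner D-matrix element — the rotation-matrix element ⟨l m'| R(α,β,γ) |l m⟩ in the angular-momentum basis.
D^1_{1,-1}(5.7507,0.4235,4.7230) = e^{-i·1·5.7507}·d^1_{1,-1}(0.4235)·e^{-i·-1·4.7230}. Compute d first:
With c≡cos(β/2)=0.977665 and s≡sin(β/2)=0.210171, N=[2·1·1·2]^{1/2}=2.000000
k∈{0} keeps every argument non-negative
  k=0: (−1)^2·2.0000/(2)·0.9777^0·0.2102^2 = +0.044172
d^1_{1,-1}(0.4235) = +0.044172
Attach z-rotation phases: D = e^{-i(1)(5.7507)}·(+0.044172)·e^{-i(-1)(4.7230)} = +0.022828-0.037816i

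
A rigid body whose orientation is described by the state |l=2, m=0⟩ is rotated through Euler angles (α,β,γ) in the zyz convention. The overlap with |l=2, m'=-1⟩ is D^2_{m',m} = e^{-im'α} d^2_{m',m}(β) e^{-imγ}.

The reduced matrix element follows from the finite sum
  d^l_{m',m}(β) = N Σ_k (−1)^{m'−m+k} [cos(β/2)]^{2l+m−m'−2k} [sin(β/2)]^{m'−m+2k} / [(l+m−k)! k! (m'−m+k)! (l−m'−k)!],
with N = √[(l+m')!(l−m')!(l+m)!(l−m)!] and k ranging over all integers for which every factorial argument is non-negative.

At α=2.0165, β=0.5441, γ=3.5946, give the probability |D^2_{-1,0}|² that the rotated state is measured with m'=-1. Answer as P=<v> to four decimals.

P=0.2942

Split into d^2_{-1,0}(β=0.5441) × two z-phases.
With c≡cos(β/2)=0.963222 and s≡sin(β/2)=0.268707, N=[1·6·2·2]^{1/2}=4.898979
k: max(0,(0)−(-1))=1 … min(2+(0),2−(-1))=2
  k=1: (−1)^0·4.8990/(2)·0.9632^3·0.2687^1 = +0.588211
  k=2: (−1)^1·4.8990/(2)·0.9632^1·0.2687^3 = -0.045776
d^2_{-1,0}(0.5441) = +0.588211 -0.045776 = +0.542435
|D^2_{-1,0}|² = |d^2_{-1,0}(β)|² = (+0.542435)² = 0.294236 (the z-rotation phases have unit modulus)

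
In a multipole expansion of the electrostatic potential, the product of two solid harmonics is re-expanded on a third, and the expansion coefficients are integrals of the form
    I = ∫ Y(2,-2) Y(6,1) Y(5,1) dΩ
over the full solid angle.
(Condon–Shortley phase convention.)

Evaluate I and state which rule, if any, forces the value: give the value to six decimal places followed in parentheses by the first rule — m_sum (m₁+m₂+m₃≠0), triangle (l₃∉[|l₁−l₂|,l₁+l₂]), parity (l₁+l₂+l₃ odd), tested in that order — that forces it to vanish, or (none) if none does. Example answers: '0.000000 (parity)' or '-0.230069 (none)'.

0.000000 (parity)

Σlᵢ=13 odd — θ-integrand is odd under cosθ→−cosθ; I=0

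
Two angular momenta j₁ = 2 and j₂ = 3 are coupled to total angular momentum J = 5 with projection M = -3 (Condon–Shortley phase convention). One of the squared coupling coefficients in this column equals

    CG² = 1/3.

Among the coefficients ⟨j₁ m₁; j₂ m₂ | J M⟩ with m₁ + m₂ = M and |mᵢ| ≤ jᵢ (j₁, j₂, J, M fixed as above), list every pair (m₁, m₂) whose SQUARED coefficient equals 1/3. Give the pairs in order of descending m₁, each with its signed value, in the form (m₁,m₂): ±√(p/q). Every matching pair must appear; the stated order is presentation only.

(-2,-1): +√(1/3)

Admissible pairs with m₁+m₂ = M = -3: (-2,-1), (-1,-2), (0,-3)
  (m₁,m₂)=(0,-3): CG² = 2/15, CG = +√(2/15)
  (m₁,m₂)=(-1,-2): CG² = 8/15, CG = +√(8/15)
  (m₁,m₂)=(-2,-1): CG² = 1/3, CG = +√(1/3)   ← matches the target
Pairs with CG² = 1/3: (-2,-1): +√(1/3)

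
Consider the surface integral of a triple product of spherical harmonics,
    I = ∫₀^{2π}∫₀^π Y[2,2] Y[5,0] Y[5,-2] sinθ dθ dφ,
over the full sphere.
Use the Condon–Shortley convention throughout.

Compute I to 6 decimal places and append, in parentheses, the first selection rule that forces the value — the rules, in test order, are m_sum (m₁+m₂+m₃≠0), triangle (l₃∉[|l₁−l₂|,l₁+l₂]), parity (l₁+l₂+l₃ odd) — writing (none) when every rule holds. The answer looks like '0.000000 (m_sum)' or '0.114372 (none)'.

Rules hold: Σm=0, L=12 even, 3≤5≤7.
N = 5·11·11 = 605
Δ = 2!·2!·8!/13! = 1/38610
Racah Σ t=0..2: t=0:+1/2880 t=1:−1/576 t=2:+1/2880 = -1/960
⇒ 3j(2 5 5; 0 0 0)² = 10/429, sgn +1
Racah Σ t=0..0: t=0:+1/2880 = 1/2880
⇒ 3j(2 5 5; 2 0 -2)² = 14/429, sgn -1
4πI² = N·(3j₀)²·(3jₘ)² = 700/1521
I = -1·√(0.460224/4π) = -0.19137248
No selection rule forces the value: the integral is nonzero (none).

-0.191372 (none)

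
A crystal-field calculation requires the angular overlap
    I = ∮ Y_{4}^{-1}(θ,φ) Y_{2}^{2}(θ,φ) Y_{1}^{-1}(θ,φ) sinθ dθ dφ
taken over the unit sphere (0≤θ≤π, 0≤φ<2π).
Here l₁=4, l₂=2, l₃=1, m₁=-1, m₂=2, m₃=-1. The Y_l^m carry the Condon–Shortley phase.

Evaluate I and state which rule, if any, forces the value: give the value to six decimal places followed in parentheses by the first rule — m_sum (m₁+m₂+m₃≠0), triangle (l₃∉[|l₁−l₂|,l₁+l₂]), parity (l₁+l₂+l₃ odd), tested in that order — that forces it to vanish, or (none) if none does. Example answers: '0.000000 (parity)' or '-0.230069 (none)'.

0.000000 (triangle)

triangle: need 2≤l₃≤6, have 1; I=0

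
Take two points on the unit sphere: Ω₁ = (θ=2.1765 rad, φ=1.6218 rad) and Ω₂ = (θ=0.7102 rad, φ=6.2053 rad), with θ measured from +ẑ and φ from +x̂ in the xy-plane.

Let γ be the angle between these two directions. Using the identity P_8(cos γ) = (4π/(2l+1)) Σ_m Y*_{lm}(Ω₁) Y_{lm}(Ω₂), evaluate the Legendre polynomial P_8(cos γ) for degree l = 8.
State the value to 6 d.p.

Expand P_8 via completeness: Σ_{m} conj(Y_{8,m}) at Ω₁ times Y_{8,m} at Ω₂ —
  [-8]  conj(Y_{8,-8})(Ω₁) = 0.09871 + 0.04267j ; Y_{8,-8}(Ω₂) = 0.01367 + 0.00982j ; Δ = 0.00093 + 0.00155j
  [-7]  conj(Y_{8,-7})(Ω₁) = -0.10412 + 0.27912j ; Y_{8,-7}(Ω₂) = 0.06694 + 0.04060j ; Δ = -0.01830 + 0.01446j
  [-6]  conj(Y_{8,-6})(Ω₁) = -0.42796 - 0.13521j ; Y_{8,-6}(Ω₂) = 0.19679 + 0.09930j ; Δ = -0.07079 - 0.06910j
  [-5]  conj(Y_{8,-5})(Ω₁) = 0.08167 - 0.31328j ; Y_{8,-5}(Ω₂) = 0.37791 + 0.15509j ; Δ = 0.07945 - 0.10572j
  [-4]  conj(Y_{8,-4})(Ω₁) = -0.09051 - 0.01873j ; Y_{8,-4}(Ω₂) = 0.43852 + 0.14121j ; Δ = -0.03705 - 0.02099j
  [-3]  conj(Y_{8,-3})(Ω₁) = 0.05601 - 0.36321j ; Y_{8,-3}(Ω₂) = 0.16835 + 0.04007j ; Δ = 0.02398 - 0.05890j
  [-2]  conj(Y_{8,-2})(Ω₁) = 0.09932 + 0.01017j ; Y_{8,-2}(Ω₂) = -0.28710 - 0.04509j ; Δ = -0.02806 - 0.00740j
  [-1]  conj(Y_{8,-1})(Ω₁) = 0.01651 - 0.32337j ; Y_{8,-1}(Ω₂) = -0.32862 - 0.02565j ; Δ = -0.01372 + 0.10584j
  [+0]  conj(Y_{8,0})(Ω₁) = 0.15130 + 0.00000j ; Y_{8,0}(Ω₂) = 0.19620 + 0.00000j ; Δ = 0.02969 + 0.00000j
  [+1]  conj(Y_{8,1})(Ω₁) = -0.01651 - 0.32337j ; Y_{8,1}(Ω₂) = 0.32862 - 0.02565j ; Δ = -0.01372 - 0.10584j
  [+2]  conj(Y_{8,2})(Ω₁) = 0.09932 - 0.01017j ; Y_{8,2}(Ω₂) = -0.28710 + 0.04509j ; Δ = -0.02806 + 0.00740j
  [+3]  conj(Y_{8,3})(Ω₁) = -0.05601 - 0.36321j ; Y_{8,3}(Ω₂) = -0.16835 + 0.04007j ; Δ = 0.02398 + 0.05890j
  [+4]  conj(Y_{8,4})(Ω₁) = -0.09051 + 0.01873j ; Y_{8,4}(Ω₂) = 0.43852 - 0.14121j ; Δ = -0.03705 + 0.02099j
  [+5]  conj(Y_{8,5})(Ω₁) = -0.08167 - 0.31328j ; Y_{8,5}(Ω₂) = -0.37791 + 0.15509j ; Δ = 0.07945 + 0.10572j
  [+6]  conj(Y_{8,6})(Ω₁) = -0.42796 + 0.13521j ; Y_{8,6}(Ω₂) = 0.19679 - 0.09930j ; Δ = -0.07079 + 0.06910j
  [+7]  conj(Y_{8,7})(Ω₁) = 0.10412 + 0.27912j ; Y_{8,7}(Ω₂) = -0.06694 + 0.04060j ; Δ = -0.01830 - 0.01446j
  [+8]  conj(Y_{8,8})(Ω₁) = 0.09871 - 0.04267j ; Y_{8,8}(Ω₂) = 0.01367 - 0.00982j ; Δ = 0.00093 - 0.00155j
Total Σ_m = -0.09742 + 0.00000j. Multiply by 0.739198: -0.07201 + 0.00000j. P_8(cos γ) = -0.072014

-0.072014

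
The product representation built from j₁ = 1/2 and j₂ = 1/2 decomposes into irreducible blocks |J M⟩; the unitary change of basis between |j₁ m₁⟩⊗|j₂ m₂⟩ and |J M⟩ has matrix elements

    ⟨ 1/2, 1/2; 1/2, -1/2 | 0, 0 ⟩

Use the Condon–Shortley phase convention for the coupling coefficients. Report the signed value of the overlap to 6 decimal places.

triangle: 1!×0!×0!/2! = 1/2
(j±m)!: 1!×0!×0!×1!×0!×0! = 1
prefactor² = (2J+1)×Δ×N² = 1/2
  k=0: +1/(0!×1!×0!×0!×0!×0!) = 1
Σ = 1  ⇒  CG² = 1/2×1² = 1/2
CG = +√(1/2) = +0.707107

+√(1/2) ≈ +0.707107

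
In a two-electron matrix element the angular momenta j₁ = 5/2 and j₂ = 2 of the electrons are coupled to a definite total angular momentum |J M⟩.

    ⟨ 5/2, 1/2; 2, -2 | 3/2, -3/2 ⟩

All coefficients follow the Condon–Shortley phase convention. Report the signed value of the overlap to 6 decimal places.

+√(4/35) = +0.338062

√[4·3!2!1!/7! · 3!2!0!4!0!3!] = √(576/35)
  +(−1)^0/∏(0,3,2,0,0,1)! = 1/12  (running 1/12)
⟨..|..⟩ = √(576/35)·(1/12) = +0.338062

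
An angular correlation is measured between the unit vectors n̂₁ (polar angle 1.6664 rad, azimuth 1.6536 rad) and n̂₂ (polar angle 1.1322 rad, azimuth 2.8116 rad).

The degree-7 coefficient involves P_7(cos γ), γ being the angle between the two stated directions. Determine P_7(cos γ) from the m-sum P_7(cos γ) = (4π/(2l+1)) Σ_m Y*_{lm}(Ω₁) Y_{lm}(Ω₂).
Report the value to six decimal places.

-0.189195

Addition theorem: P_7(cos γ) = (4π/15) Σ_m Y*_{lm}(Ω₁) Y_{lm}(Ω₂), m = −7…7:
  term(m=-7) = -0.03010 - 0.11691j   from Y*(Ω₁)=0.26524 - 0.40518j, Y(Ω₂)=0.16794 - 0.18424j
  term(m=-6) = -0.05984 + 0.04690j   from Y*(Ω₁)=0.15275 + 0.08282j, Y(Ω₂)=-0.17407 + 0.40142j
  term(m=-5) = -0.08356 - 0.04491j   from Y*(Ω₁)=0.12718 - 0.28943j, Y(Ω₂)=0.02373 - 0.29912j
  term(m=-4) = 0.00218 - 0.02712j   from Y*(Ω₁)=0.18743 + 0.06445j, Y(Ω₂)=-0.03407 - 0.13296j
  term(m=-3) = 0.08679 - 0.02996j   from Y*(Ω₁)=0.06467 - 0.25497j, Y(Ω₂)=0.19153 + 0.29182j
  term(m=-2) = -0.00143 - 0.00155j   from Y*(Ω₁)=0.20449 + 0.03418j, Y(Ω₂)=-0.00804 - 0.00624j
  term(m=-1) = -0.03240 + 0.07397j   from Y*(Ω₁)=0.02004 - 0.24146j, Y(Ω₂)=-0.31530 - 0.10800j
  term(m=+0) = 0.01086 + 0.00000j   from Y*(Ω₁)=0.20980 + 0.00000j, Y(Ω₂)=0.05178 + 0.00000j
  term(m=+1) = -0.03240 - 0.07397j   from Y*(Ω₁)=-0.02004 - 0.24146j, Y(Ω₂)=0.31530 - 0.10800j
  term(m=+2) = -0.00143 + 0.00155j   from Y*(Ω₁)=0.20449 - 0.03418j, Y(Ω₂)=-0.00804 + 0.00624j
  term(m=+3) = 0.08679 + 0.02996j   from Y*(Ω₁)=-0.06467 - 0.25497j, Y(Ω₂)=-0.19153 + 0.29182j
  term(m=+4) = 0.00218 + 0.02712j   from Y*(Ω₁)=0.18743 - 0.06445j, Y(Ω₂)=-0.03407 + 0.13296j
  term(m=+5) = -0.08356 + 0.04491j   from Y*(Ω₁)=-0.12718 - 0.28943j, Y(Ω₂)=-0.02373 - 0.29912j
  term(m=+6) = -0.05984 - 0.04690j   from Y*(Ω₁)=0.15275 - 0.08282j, Y(Ω₂)=-0.17407 - 0.40142j
  term(m=+7) = -0.03010 + 0.11691j   from Y*(Ω₁)=-0.26524 - 0.40518j, Y(Ω₂)=-0.16794 - 0.18424j
Accumulated sum -0.22583 + 0.00000j; after 4π/(2l+1) scaling, -0.18919 + 0.00000j ⇒ P_7 = -0.189195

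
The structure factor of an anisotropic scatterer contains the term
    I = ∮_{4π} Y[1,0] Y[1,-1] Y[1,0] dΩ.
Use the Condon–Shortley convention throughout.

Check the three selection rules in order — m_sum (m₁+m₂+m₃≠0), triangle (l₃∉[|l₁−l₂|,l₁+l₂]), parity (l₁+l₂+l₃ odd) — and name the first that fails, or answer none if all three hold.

m_sum

m₁+m₂+m₃ = 0 − 1 + 0 = -1  ✗
triangle: |1−1|=0 ≤ l₃=1 ≤ 1+1=2
parity: l₁+l₂+l₃ = 3 is odd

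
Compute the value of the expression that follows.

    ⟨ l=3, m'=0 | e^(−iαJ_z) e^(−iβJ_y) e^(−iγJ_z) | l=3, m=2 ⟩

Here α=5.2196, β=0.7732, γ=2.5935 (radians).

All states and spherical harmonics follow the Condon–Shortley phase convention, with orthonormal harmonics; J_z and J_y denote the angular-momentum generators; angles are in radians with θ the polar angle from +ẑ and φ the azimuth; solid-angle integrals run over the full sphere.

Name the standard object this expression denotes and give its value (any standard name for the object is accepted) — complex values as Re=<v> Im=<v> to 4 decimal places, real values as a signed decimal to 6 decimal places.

Wigner D-matrix element, Re=0.2185 Im=0.4252

This is a Wigner D-matrix element — the rotation-matrix element ⟨l m'| R(α,β,γ) |l m⟩ in the angular-momentum basis.
D^3_{0,2}(5.2196,0.7732,2.5935) = e^{-i·0·5.2196}·d^3_{0,2}(0.7732)·e^{-i·2·2.5935}. Compute d first:
Half-angle: c=0.926196, s=0.377042. N=√(6·6·120·1)=65.726707
The bounds max(0,m−m')=2 and min(l+m,l−m')=3 give 2 terms
  k=2: (−1)^0·65.7267/(12)·0.9262^4·0.3770^2 = +0.572996
  k=3: (−1)^1·65.7267/(12)·0.9262^2·0.3770^4 = -0.094956
d^3_{0,2}(0.7732) = +0.572996 -0.094956 = +0.478039
D = (+1.000000+0.000000i)·(+0.478039)·(+0.456992+0.889471i) = +0.218460+0.425202i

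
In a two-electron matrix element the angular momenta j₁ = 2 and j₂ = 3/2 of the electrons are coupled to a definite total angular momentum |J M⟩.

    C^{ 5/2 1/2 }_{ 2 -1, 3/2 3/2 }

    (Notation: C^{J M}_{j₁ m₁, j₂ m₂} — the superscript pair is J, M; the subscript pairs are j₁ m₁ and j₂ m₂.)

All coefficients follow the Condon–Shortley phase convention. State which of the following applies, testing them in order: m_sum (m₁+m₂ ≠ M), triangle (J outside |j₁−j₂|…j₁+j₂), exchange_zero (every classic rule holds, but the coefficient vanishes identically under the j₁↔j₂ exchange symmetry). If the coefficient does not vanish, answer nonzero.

m-sum: m₁+m₂ = -1+3/2 = 1/2, M = 1/2  ✓
triangle: |j₁−j₂| = 1/2 ≤ J = 5/2 ≤ j₁+j₂ = 7/2  ✓
exchange: j₁≠j₂ or m₁≠m₂ — the exchange symmetry imposes no constraint here
value check: CG = −√(27/70) = -0.621059 ≠ 0

nonzero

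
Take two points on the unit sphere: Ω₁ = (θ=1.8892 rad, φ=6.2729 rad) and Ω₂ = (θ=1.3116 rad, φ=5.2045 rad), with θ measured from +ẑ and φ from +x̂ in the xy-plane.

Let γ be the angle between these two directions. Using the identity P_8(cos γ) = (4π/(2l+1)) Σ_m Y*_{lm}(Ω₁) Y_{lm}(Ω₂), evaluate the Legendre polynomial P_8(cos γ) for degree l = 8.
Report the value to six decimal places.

-0.283147

Term-by-term m-sum for l=8 (normalisation 4π/17 = 0.739198):
  m=-8: Y*=0.34003 - 0.02804j  Y=-0.27496 + 0.28046j  product -0.08563 + 0.10308j
  m=-7: Y*=-0.44868 + 0.03236j  Y=0.12437 + 0.39758j  product -0.06867 - 0.17436j
  m=-6: Y*=0.12959 - 0.00801j  Y=-0.00441 - 0.00084j  product -0.00058 - 0.00007j
  m=-5: Y*=0.30055 - 0.01547j  Y=-0.22305 + 0.27525j  product -0.06278 + 0.08618j
  m=-4: Y*=-0.25403 + 0.01046j  Y=0.04889 + 0.11639j  product -0.01364 - 0.02906j
  m=-3: Y*=-0.19352 + 0.00597j  Y=-0.29393 - 0.02785j  product 0.05705 + 0.00363j
  m=-2: Y*=0.28949 - 0.00596j  Y=-0.09863 + 0.14840j  product -0.02767 + 0.04355j
  m=-1: Y*=0.14236 - 0.00146j  Y=-0.12478 - 0.23276j  product -0.01811 - 0.03295j
  m=+0: Y*=-0.29656 + 0.00000j  Y=-0.19220 + 0.00000j  product 0.05700 + 0.00000j
  m=+1: Y*=-0.14236 - 0.00146j  Y=0.12478 - 0.23276j  product -0.01811 + 0.03295j
  m=+2: Y*=0.28949 + 0.00596j  Y=-0.09863 - 0.14840j  product -0.02767 - 0.04355j
  m=+3: Y*=0.19352 + 0.00597j  Y=0.29393 - 0.02785j  product 0.05705 - 0.00363j
  m=+4: Y*=-0.25403 - 0.01046j  Y=0.04889 - 0.11639j  product -0.01364 + 0.02906j
  m=+5: Y*=-0.30055 - 0.01547j  Y=0.22305 + 0.27525j  product -0.06278 - 0.08618j
  m=+6: Y*=0.12959 + 0.00801j  Y=-0.00441 + 0.00084j  product -0.00058 + 0.00007j
  m=+7: Y*=0.44868 + 0.03236j  Y=-0.12437 + 0.39758j  product -0.06867 + 0.17436j
  m=+8: Y*=0.34003 + 0.02804j  Y=-0.27496 - 0.28046j  product -0.08563 - 0.10308j
Σ over m = -0.38305 + 0.00000j; ×(4π/17) → -0.28315 + 0.00000j. Real part: -0.283147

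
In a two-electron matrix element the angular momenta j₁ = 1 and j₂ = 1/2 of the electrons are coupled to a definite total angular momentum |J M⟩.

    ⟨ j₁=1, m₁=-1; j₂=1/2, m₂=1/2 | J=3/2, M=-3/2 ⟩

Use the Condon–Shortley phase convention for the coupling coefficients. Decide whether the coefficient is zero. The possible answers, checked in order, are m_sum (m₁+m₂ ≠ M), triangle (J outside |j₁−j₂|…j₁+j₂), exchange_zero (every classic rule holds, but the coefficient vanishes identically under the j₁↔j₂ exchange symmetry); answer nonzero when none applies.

m-sum: m₁+m₂ = -1+1/2 = -1/2, M = -3/2  ✗ ⇒ coefficient is 0

m_sum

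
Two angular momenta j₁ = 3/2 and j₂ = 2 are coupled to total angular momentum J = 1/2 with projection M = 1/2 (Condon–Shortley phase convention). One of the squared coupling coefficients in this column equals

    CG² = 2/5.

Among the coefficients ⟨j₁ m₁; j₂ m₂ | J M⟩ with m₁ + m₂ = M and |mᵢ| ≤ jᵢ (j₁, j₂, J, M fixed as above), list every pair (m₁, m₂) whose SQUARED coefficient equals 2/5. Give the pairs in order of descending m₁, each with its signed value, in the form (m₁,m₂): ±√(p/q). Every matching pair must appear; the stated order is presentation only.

(-3/2,2): −√(2/5)

Admissible pairs with m₁+m₂ = M = 1/2: (-3/2,2), (-1/2,1), (1/2,0), (3/2,-1)
  (m₁,m₂)=(3/2,-1): CG² = 1/10, CG = +√(1/10)
  (m₁,m₂)=(1/2,0): CG² = 1/5, CG = −√(1/5)
  (m₁,m₂)=(-1/2,1): CG² = 3/10, CG = +√(3/10)
  (m₁,m₂)=(-3/2,2): CG² = 2/5, CG = −√(2/5)   ← matches the target
Pairs with CG² = 2/5: (-3/2,2): −√(2/5)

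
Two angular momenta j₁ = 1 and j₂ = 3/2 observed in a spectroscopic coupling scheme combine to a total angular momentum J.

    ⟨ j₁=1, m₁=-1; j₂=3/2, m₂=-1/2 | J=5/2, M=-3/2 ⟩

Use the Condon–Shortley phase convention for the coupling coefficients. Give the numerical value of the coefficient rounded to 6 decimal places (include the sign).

+0.774597

j₁+j₂−J=0  J+j₁−j₂=2  J−j₁+j₂=3  j₁+j₂+J+1=6
(j₁±m₁, j₂±m₂, J±M) = (0,2,1,2,1,4)
P² = 48/5
sum k=0..0:
  [0] +1/4 = 1/4
S = 1/4
C² = P²·S² = 3/5 ; C = +0.774597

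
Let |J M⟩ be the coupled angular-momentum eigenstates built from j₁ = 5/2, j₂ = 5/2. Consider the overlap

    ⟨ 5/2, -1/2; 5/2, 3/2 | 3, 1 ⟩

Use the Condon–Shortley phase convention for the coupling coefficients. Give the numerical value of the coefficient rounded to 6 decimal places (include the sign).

triangle: 2!·3!·3!/9! = 72/362880
(j±m)!: 2!·3!·4!·1!·4!·2! = 13824
prefactor² = (2J+1)·Δ·N² = 96/5
  k=1: −1/(1!·1!·2!·3!·1!·0!) = -1/12
  k=2: +1/(2!·0!·1!·2!·2!·1!) = 1/8
Σ = 1/24  ⇒  CG² = 96/5·(1/24)² = 1/30
CG = +√(1/30) = +0.182574

+√(1/30) = +0.182574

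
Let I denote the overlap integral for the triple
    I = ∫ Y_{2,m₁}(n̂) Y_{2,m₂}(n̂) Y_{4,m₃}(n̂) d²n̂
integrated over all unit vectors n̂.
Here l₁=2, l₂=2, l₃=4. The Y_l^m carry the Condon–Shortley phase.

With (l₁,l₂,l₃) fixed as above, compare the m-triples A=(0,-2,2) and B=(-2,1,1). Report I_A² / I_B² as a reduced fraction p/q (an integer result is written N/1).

l's match ⇒ only the (l;m) 3-j factors differ between A and B.
A: triangle coeff Δ(2,2,4) = 1/630; Σ_t [0,0]: t=0:+1/96 = 1/96; (3j)²=1/42 [(2 2 4; 0 -2 2)], sign=+1
B: triangle coeff Δ(2,2,4) = 1/630; Σ_t [0,0]: t=0:+1/144 = 1/144; (3j)²=1/126 [(2 2 4; -2 1 1)], sign=-1
I_A²/I_B² = (1/42)/(1/126) = 3/1

3/1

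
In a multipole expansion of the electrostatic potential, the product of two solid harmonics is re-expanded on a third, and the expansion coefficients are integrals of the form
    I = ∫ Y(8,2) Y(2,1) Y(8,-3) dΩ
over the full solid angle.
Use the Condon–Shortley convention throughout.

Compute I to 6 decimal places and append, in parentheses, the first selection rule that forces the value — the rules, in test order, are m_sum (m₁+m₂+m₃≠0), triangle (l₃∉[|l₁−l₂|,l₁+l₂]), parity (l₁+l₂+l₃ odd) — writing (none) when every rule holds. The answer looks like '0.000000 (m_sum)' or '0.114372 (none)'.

Checks pass: Σm=0; 18 even; l₃=8∈[6,10].
(2·8+1)(2·2+1)(2·8+1) = 1445
Δ: 2! 14! 2! / 19! → 1/348840
sum: t=0:+1/116121600 t=1:−1/25401600 t=2:+1/116121600 = -1/45158400
3j²(8 2 8; 0 0 0) = Δ·Π!·Σ² = 24/1615  (sign -1)
sum: t=1:−1/87091200 t=2:+1/174182400 = -1/174182400
3j²(8 2 8; 2 1 -3) = Δ·Π!·Σ² = 55/7752  (sign +1)
combine: 4πI² = 1445·24/1615·55/7752 = 55/361
take √, sign -1: I = -0.11010900
No selection rule forces the value: the integral is nonzero (none).

-0.110109 (none)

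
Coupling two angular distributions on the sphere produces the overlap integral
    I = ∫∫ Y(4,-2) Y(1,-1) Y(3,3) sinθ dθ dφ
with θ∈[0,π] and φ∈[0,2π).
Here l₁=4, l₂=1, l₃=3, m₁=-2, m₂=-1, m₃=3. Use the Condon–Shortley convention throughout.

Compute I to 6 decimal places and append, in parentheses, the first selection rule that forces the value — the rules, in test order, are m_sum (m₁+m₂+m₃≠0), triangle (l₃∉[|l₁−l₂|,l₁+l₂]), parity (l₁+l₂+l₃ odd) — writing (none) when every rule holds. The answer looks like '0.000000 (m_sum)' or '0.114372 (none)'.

0.061558 (none)

Rules hold: Σm=0, L=8 even, 3≤3≤5.
N = 9·3·7 = 189
Δ = 2!·6!·0!/9! = 1/252
Racah Σ t=1..1: t=1:−1/36 = -1/36
⇒ 3j(4 1 3; 0 0 0)² = 4/63, sgn +1
Racah Σ t=0..0: t=0:+1/1440 = 1/1440
⇒ 3j(4 1 3; -2 -1 3)² = 1/252, sgn +1
4πI² = N·(3j₀)²·(3jₘ)² = 1/21
I = +1·√(0.047619/4π) = 0.06155813
No selection rule forces the value: the integral is nonzero (none).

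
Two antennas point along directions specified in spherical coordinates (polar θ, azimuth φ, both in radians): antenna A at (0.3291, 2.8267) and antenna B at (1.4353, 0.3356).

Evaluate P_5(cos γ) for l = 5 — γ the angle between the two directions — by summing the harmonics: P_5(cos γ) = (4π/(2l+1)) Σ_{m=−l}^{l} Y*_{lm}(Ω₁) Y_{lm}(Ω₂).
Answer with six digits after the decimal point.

Expand P_5 via completeness: Σ_{m} conj(Y_{5,m}) at Ω₁ times Y_{5,m} at Ω₂ —
  m=-5: Y*=(0.000006, 0.001637)  Y=(-0.047427, -0.440704)  product (0.000721, -0.000080)
  m=-4: Y*=(0.004641, -0.014426)  Y=(0.043266, -0.186130)  product (-0.002484, -0.001488)
  m=-3: Y*=(-0.048315, 0.066809)  Y=(-0.150349, 0.237695)  product (-0.008616, -0.021529)
  m=-2: Y*=(0.228345, -0.166415)  Y=(-0.166366, 0.132130)  product (-0.016001, 0.057857)
  m=-1: Y*=(-0.522077, 0.170056)  Y=(0.225191, -0.078545)  product (-0.104210, 0.079302)
  m=+0: Y*=(0.314093, -0.000000)  Y=(0.217121, 0.000000)  product (0.068196, 0.000000)
  m=+1: Y*=(0.522077, 0.170056)  Y=(-0.225191, -0.078545)  product (-0.104210, -0.079302)
  m=+2: Y*=(0.228345, 0.166415)  Y=(-0.166366, -0.132130)  product (-0.016001, -0.057857)
  m=+3: Y*=(0.048315, 0.066809)  Y=(0.150349, 0.237695)  product (-0.008616, 0.021529)
  m=+4: Y*=(0.004641, 0.014426)  Y=(0.043266, 0.186130)  product (-0.002484, 0.001488)
  m=+5: Y*=(-0.000006, 0.001637)  Y=(0.047427, -0.440704)  product (0.000721, 0.000080)
Σ over m = (-0.192983, -0.000000); ×(4π/11) → (-0.220463, -0.000000). Real part: -0.220463

-0.220463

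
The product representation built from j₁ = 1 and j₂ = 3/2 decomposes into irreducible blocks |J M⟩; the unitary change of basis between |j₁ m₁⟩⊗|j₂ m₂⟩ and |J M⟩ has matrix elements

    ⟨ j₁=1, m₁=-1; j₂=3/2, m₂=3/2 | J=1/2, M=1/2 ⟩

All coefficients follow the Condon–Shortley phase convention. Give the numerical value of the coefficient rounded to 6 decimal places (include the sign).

j₁+j₂−J=2  J+j₁−j₂=0  J−j₁+j₂=1  j₁+j₂+J+1=4
(j₁±m₁, j₂±m₂, J±M) = (0,2,3,0,1,0)
P² = 2
sum k=2..2:
  [2] +1/2 = 1/2
S = 1/2
C² = P²·S² = 1/2 ; C = +0.707107

+0.707107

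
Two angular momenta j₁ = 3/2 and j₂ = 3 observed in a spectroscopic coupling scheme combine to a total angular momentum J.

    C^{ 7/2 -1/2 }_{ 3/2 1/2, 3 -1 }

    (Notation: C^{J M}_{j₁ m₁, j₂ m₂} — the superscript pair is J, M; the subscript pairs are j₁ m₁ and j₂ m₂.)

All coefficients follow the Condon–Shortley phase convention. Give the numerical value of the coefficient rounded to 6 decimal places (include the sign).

+0.534522  (= +√(2/7))

j₁+j₂−J=1  J+j₁−j₂=2  J−j₁+j₂=5  j₁+j₂+J+1=9
(j₁±m₁, j₂±m₂, J±M) = (2,1,2,4,3,4)
P² = 512/7
sum k=0..1:
  [0] +1/12 = 1/12
  [1] −1/48 = -1/48
S = 1/16
C² = P²·S² = 2/7 ; C = +0.534522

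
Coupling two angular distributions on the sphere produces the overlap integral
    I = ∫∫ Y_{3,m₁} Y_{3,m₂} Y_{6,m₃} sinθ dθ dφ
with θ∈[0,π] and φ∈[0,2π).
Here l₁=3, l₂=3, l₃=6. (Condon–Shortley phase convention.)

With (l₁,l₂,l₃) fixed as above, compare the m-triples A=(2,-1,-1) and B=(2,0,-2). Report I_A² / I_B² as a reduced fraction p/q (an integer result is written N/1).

15/32

Same 3,3,6: normalisation and zero-m 3j drop out of the ratio.
A: Δ: 0! 6! 6! / 13! → 1/12012; sum: t=0:+1/5760 = 1/5760; 3j²(3 3 6; 2 -1 -1) = Δ·Π!·Σ² = 5/572  (sign -1)
B: Δ: 0! 6! 6! / 13! → 1/12012; sum: t=0:+1/4320 = 1/4320; 3j²(3 3 6; 2 0 -2) = Δ·Π!·Σ² = 8/429  (sign +1)
I_A²/I_B² = (5/572)/(8/429) = 15/32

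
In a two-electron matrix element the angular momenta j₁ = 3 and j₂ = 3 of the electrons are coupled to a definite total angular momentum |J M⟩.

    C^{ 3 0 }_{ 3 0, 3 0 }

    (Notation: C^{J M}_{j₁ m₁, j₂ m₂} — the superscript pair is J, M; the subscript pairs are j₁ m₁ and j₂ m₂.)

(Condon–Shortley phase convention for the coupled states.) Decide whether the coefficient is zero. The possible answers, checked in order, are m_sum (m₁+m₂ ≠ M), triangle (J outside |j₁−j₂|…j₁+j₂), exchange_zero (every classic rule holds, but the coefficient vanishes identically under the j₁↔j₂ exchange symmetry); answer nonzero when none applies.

m-sum: m₁+m₂ = 0+0 = 0, M = 0  ✓
triangle: |j₁−j₂| = 0 ≤ J = 3 ≤ j₁+j₂ = 6  ✓
exchange: j₁=j₂ and m₁=m₂, and (−1)^(j₁+j₂−J) = (−1)^3 = −1 forces ⟨j₁m₁;j₂m₂|JM⟩ = −⟨j₂m₂;j₁m₁|JM⟩ = −⟨j₁m₁;j₂m₂|JM⟩ ⇒ the coefficient vanishes identically
Racah sum check: Σ_k collapses to 0 ⇒ CG = 0

exchange_zero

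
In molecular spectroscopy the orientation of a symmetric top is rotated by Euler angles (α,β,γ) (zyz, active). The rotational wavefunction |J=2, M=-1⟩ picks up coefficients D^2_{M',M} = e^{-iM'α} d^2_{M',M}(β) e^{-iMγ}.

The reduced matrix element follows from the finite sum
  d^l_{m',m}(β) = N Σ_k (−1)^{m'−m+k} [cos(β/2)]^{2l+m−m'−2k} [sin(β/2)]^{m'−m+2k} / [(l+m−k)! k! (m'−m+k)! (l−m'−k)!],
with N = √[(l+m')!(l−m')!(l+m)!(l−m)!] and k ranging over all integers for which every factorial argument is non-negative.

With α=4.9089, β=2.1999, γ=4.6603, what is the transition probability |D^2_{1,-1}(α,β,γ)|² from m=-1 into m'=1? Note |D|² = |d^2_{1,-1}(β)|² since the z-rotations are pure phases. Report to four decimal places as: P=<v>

Split into d^2_{1,-1}(β=2.1999) × two z-phases.
Half-angle: c=0.453641, s=0.891185. N=√(6·1·1·6)=6.000000
Admissible k: 0..1 (factorial args all ≥0)
  k=0: (−1)^2·6.0000/(2)·0.4536^2·0.8912^2 = +0.490321
  k=1: (−1)^3·6.0000/(6)·0.4536^0·0.8912^4 = -0.630770
d^2_{1,-1}(2.1999) = +0.490321 -0.630770 = -0.140449
|D^2_{1,-1}|² = |d^2_{1,-1}(β)|² = (-0.140449)² = 0.019726 (the z-rotation phases have unit modulus)

P=0.0197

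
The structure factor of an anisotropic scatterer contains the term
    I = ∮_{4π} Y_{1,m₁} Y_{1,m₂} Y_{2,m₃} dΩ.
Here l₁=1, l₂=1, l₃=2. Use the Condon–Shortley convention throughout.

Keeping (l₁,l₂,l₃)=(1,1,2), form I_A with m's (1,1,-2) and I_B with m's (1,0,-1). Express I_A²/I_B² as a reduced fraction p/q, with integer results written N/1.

2/1

l's match ⇒ only the (l;m) 3-j factors differ between A and B.
A: triangle coeff Δ(1,1,2) = 1/30; Σ_t [0,0]: t=0:+1/4 = 1/4; (3j)²=1/5 [(1 1 2; 1 1 -2)], sign=+1
B: triangle coeff Δ(1,1,2) = 1/30; Σ_t [0,0]: t=0:+1/2 = 1/2; (3j)²=1/10 [(1 1 2; 1 0 -1)], sign=-1
I_A²/I_B² = (1/5)/(1/10) = 2/1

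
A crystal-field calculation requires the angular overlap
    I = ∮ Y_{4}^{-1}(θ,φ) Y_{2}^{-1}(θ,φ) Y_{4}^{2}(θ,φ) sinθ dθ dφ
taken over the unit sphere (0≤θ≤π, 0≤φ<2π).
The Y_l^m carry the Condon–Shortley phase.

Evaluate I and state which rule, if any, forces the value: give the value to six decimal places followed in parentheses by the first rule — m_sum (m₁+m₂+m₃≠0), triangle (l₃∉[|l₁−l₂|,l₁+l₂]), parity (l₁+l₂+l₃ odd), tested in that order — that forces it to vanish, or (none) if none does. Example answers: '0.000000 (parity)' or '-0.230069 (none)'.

0.127700 (none)

Rules hold: Σm=0, L=10 even, 2≤4≤6.
N = 9·5·9 = 405
Δ = 2!·6!·2!/11! = 1/13860
Racah Σ t=0..2: t=0:+1/192 t=1:−1/36 t=2:+1/192 = -5/288
⇒ 3j(4 2 4; 0 0 0)² = 20/693, sgn -1
Racah Σ t=0..1: t=0:+1/240 t=1:−1/96 = -1/160
⇒ 3j(4 2 4; -1 -1 2)² = 27/1540, sgn -1
4πI² = N·(3j₀)²·(3jₘ)² = 1215/5929
I = +1·√(0.204925/4π) = 0.12770047
No selection rule forces the value: the integral is nonzero (none).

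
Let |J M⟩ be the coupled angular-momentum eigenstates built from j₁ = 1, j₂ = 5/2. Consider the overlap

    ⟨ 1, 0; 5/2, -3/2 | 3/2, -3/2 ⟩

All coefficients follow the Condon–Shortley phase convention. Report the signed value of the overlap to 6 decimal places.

−√(4/15) ≈ -0.516398

j₁+j₂−J=2  J+j₁−j₂=0  J−j₁+j₂=3  j₁+j₂+J+1=6
(j₁±m₁, j₂±m₂, J±M) = (1,1,1,4,0,3)
P² = 48/5
sum k=1..1:
  [1] −1/6 = -1/6
S = -1/6
C² = P²·S² = 4/15 ; C = -0.516398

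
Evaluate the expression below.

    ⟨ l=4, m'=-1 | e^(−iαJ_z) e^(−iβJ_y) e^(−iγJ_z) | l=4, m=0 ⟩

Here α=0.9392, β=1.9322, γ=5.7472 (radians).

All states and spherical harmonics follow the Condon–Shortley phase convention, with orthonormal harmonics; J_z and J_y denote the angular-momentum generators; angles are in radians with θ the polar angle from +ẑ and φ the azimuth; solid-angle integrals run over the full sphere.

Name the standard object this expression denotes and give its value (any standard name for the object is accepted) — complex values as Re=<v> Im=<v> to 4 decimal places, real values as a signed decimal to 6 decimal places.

Wigner D-matrix element, Re=0.2320 Im=0.3171

This is a Wigner D-matrix element — the rotation-matrix element ⟨l m'| R(α,β,γ) |l m⟩ in the angular-momentum basis.
D^4_{-1,0}(0.9392,1.9322,5.7472) = e^{-i·-1·0.9392}·d^4_{-1,0}(1.9322)·e^{-i·0·5.7472}. Compute d first:
With c≡cos(β/2)=0.568512 and s≡sin(β/2)=0.822675, N=[6·120·24·24]^{1/2}=643.987578
Admissible k: 1..4 (factorial args all ≥0)
  k=1: (−1)^0·643.9876/(144)·0.5685^7·0.8227^1 = +0.070619
  k=2: (−1)^1·643.9876/(24)·0.5685^5·0.8227^3 = -0.887258
  k=3: (−1)^2·643.9876/(24)·0.5685^3·0.8227^5 = +1.857919
  k=4: (−1)^3·643.9876/(144)·0.5685^1·0.8227^7 = -0.648414
d^4_{-1,0}(1.9322) = +0.070619 -0.887258 +1.857919 -0.648414 = +0.392866
D = (+0.590434+0.807086i)·(+0.392866)·(+1.000000+0.000000i) = +0.231961+0.317077i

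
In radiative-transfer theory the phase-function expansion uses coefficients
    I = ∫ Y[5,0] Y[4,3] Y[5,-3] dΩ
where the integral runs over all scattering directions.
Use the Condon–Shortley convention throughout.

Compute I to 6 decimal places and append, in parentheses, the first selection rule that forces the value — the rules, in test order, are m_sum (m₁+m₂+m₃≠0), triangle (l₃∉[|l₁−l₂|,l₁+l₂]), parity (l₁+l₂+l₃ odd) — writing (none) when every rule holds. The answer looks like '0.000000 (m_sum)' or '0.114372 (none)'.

m-sum 0 ✓  L=14 even ✓  1≤5≤9 ✓
Π(2lᵢ+1) = 11×9×11 = 1089
triangle coeff Δ(5,4,5) = 1/3153150
Σ_t [0,4]: t=0:+1/69120 t=1:−1/1728 t=2:+1/576 t=3:−1/1728 t=4:+1/69120 = 7/11520
(3j)²=2/143 [(5 4 5; 0 0 0)], sign=-1
Σ_t [3,4]: t=3:−1/6912 t=4:+1/17280 = -1/11520
(3j)²=2/143 [(5 4 5; 0 3 -3)], sign=-1
⇒ 4πI² = 36/169
I = (+1)√(36/169/(4π)) = 0.13019760
No selection rule forces the value: the integral is nonzero (none).

0.130198 (none)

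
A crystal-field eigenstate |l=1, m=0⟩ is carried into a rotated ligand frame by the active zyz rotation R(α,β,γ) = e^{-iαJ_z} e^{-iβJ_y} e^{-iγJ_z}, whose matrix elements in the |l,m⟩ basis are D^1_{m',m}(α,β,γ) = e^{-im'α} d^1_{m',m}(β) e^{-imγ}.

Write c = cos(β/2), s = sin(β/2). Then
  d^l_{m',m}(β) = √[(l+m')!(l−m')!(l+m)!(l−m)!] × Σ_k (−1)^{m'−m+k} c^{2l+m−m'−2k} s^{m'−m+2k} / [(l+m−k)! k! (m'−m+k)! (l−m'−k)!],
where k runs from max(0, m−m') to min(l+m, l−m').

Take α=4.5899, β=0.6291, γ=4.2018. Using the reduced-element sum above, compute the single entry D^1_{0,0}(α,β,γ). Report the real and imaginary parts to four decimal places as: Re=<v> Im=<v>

First d^1_{0,0}(β=0.6291), then the phase factors e^{-i(0)α} and e^{-i(0)γ}:
c=cos(0.629100/2)=0.950936, s=sin(0.629100/2)=0.309389; N=√[1·1·1·1]=1.000000
k∈{0,1} keeps every argument non-negative
  k=0: (−1)^0·1.0000/(1)·0.9509^2·0.3094^0 = +0.904279
  k=1: (−1)^1·1.0000/(1)·0.9509^0·0.3094^2 = -0.095721
d^1_{0,0}(0.6291) = +0.904279 -0.095721 = +0.808557
Attach z-rotation phases: D = e^{-i(0)(4.5899)}·(+0.808557)·e^{-i(0)(4.2018)} = +0.808557+0.000000i

Re=0.8086 Im=0.0000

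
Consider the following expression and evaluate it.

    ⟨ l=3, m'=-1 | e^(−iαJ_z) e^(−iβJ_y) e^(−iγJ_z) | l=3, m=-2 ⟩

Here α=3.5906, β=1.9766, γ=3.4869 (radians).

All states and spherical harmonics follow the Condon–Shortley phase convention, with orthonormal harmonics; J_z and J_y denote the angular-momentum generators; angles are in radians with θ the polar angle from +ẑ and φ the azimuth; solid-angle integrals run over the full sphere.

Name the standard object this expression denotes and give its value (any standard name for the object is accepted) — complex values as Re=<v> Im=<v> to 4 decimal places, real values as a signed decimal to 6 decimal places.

This is a Wigner D-matrix element — the rotation-matrix element ⟨l m'| R(α,β,γ) |l m⟩ in the angular-momentum basis.
Split into d^3_{-1,-2}(β=1.9766) × two z-phases.
c=cos(1.976600/2)=0.550110, s=sin(1.976600/2)=0.835092; N=√[2·24·1·120]=75.894664
k: max(0,(-2)−(-1))=0 … min(3+(-2),3−(-1))=1
  k=0: (−1)^1·75.8947/(24)·0.5501^5·0.8351^1 = -0.133040
  k=1: (−1)^2·75.8947/(12)·0.5501^3·0.8351^3 = +0.613172
d^3_{-1,-2}(1.9766) = -0.133040 +0.613172 = +0.480132
Attach z-rotation phases: D = e^{-i(-1)(3.5906)}·(+0.480132)·e^{-i(-2)(3.4869)} = -0.200665-0.436188i

Wigner D-matrix element, Re=-0.2007 Im=-0.4362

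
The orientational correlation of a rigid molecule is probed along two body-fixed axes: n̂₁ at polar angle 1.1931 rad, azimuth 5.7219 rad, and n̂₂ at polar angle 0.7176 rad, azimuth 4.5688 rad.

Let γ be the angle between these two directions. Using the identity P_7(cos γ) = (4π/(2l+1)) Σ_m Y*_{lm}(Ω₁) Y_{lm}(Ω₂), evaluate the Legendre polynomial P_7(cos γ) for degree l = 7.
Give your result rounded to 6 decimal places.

0.268910

Addition theorem: P_7(cos γ) = (4π/15) Σ_m Y*_{lm}(Ω₁) Y_{lm}(Ω₂), m = −7…7:
  m=-7: (-0.21155 + 0.21240j) × (0.02244 - 0.01425j) = -0.00172 + 0.00778j  (running Σ = -0.00172 + 0.00778j)
  m=-6: (-0.43369 + 0.09977j) × (-0.07422 - 0.08648j) = 0.04082 + 0.03010j  (running Σ = 0.03910 + 0.03788j)
  m=-5: (-0.18465 - 0.06432j) × (-0.18931 + 0.21674j) = 0.04890 - 0.02785j  (running Σ = 0.08799 + 0.01004j)
  m=-4: (0.15541 + 0.19442j) × (0.38002 + 0.24592j) = 0.01125 + 0.11210j  (running Σ = 0.09924 + 0.12214j)
  m=-3: (0.03339 + 0.29407j) × (0.15248 - 0.33180j) = 0.10266 + 0.03376j  (running Σ = 0.20190 + 0.15590j)
  m=-2: (0.05801 - 0.12063j) × (0.06678 + 0.01972j) = 0.00625 - 0.00691j  (running Σ = 0.20816 + 0.14899j)
  m=-1: (0.26557 - 0.16697j) × (0.05649 - 0.39073j) = -0.05024 - 0.11320j  (running Σ = 0.15792 + 0.03579j)
  m=0: (-0.09818 + 0.00000j) × (-0.05251 + 0.00000j) = 0.00515 + 0.00000j  (running Σ = 0.16307 + 0.03579j)
  m=1: (-0.26557 - 0.16697j) × (-0.05649 - 0.39073j) = -0.05024 + 0.11320j  (running Σ = 0.11283 + 0.14899j)
  m=2: (0.05801 + 0.12063j) × (0.06678 - 0.01972j) = 0.00625 + 0.00691j  (running Σ = 0.11909 + 0.15590j)
  m=3: (-0.03339 + 0.29407j) × (-0.15248 - 0.33180j) = 0.10266 - 0.03376j  (running Σ = 0.22175 + 0.12214j)
  m=4: (0.15541 - 0.19442j) × (0.38002 - 0.24592j) = 0.01125 - 0.11210j  (running Σ = 0.23300 + 0.01004j)
  m=5: (0.18465 - 0.06432j) × (0.18931 + 0.21674j) = 0.04890 + 0.02785j  (running Σ = 0.28189 + 0.03788j)
  m=6: (-0.43369 - 0.09977j) × (-0.07422 + 0.08648j) = 0.04082 - 0.03010j  (running Σ = 0.32271 + 0.00778j)
  m=7: (0.21155 + 0.21240j) × (-0.02244 - 0.01425j) = -0.00172 - 0.00778j  (running Σ = 0.32099 - 0.00000j)
Σ over m = 0.32099 - 0.00000j; ×(4π/15) → 0.26891 - 0.00000j. Real part: 0.268910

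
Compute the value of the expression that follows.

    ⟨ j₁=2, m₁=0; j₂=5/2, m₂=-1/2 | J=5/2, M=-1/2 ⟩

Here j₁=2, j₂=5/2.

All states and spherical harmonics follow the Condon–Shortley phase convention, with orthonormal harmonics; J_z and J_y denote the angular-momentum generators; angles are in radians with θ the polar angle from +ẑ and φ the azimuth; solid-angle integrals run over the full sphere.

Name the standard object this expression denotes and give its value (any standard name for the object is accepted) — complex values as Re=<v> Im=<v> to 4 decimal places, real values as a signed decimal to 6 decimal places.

Clebsch–Gordan coefficient, −√(8/35) ≈ -0.478091

This is a Clebsch–Gordan (vector-coupling) coefficient.
triangle: 2!×2!×3!/8! = 24/40320
(j±m)!: 2!×2!×2!×3!×2!×3! = 576
prefactor² = (2J+1)×Δ×N² = 72/35
  k=0: +1/(0!×2!×2!×2!×0!×1!) = 1/8
  k=1: −1/(1!×1!×1!×1!×1!×2!) = -1/2
  k=2: +1/(2!×0!×0!×0!×2!×3!) = 1/24
Σ = -1/3  ⇒  CG² = 72/35×(-1/3)² = 8/35
CG = −√(8/35) = -0.478091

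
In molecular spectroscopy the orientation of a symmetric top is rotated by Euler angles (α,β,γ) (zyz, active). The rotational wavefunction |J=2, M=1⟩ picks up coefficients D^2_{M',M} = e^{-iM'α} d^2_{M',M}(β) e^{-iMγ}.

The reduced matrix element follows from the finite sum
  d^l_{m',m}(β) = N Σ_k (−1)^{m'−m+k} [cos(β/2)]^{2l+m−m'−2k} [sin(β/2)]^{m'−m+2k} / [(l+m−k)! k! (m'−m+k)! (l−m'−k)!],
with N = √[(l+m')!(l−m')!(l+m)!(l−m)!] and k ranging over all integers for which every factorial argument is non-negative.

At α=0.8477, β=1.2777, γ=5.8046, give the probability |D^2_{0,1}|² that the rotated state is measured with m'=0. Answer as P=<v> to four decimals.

P=0.1148

Split into d^2_{0,1}(β=1.2777) × two z-phases.
c=cos(1.277700/2)=0.802782, s=sin(1.277700/2)=0.596273; N=√[2·2·6·1]=4.898979
Admissible k: 1..2 (factorial args all ≥0)
  k=1: (−1)^0·4.8990/(2)·0.8028^3·0.5963^1 = +0.755637
  k=2: (−1)^1·4.8990/(2)·0.8028^1·0.5963^3 = -0.416877
d^2_{0,1}(1.2777) = +0.755637 -0.416877 = +0.338760
|D^2_{0,1}|² = |d^2_{0,1}(β)|² = (+0.338760)² = 0.114759 (the z-rotation phases have unit modulus)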